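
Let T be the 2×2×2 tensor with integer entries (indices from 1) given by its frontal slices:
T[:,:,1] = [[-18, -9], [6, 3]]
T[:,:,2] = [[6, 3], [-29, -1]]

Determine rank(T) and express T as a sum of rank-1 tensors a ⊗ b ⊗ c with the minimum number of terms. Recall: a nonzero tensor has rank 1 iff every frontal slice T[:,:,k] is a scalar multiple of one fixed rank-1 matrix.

rank(T) = 2

Lower bound: in the mode-1 unfolding of T (rows indexed by i, columns by (j,k)) the 2×2 minor on rows i ∈ {1, 2}, columns (j,k) ∈ {(1,1), (1,2)} is det [[-18, 6], [6, -29]] = 486 ≠ 0, so that unfolding has rank ≥ 2 and hence rank(T) ≥ 2 (CP rank is at least every unfolding rank, though it can be larger).
Upper bound: with S_k = T[:,:,k], the two rank-1 terms a₁b₁ᵀ, a₂b₂ᵀ are the rank-1 members of the pencil x·S₁ + y·S₂.
det(x·S₁ + y·S₂) is −243·xy + 81·y² = (-81)·(3·x − y)(y), vanishing at (x:y) = (1:3) and (1:0).
M₁ = S₁ + 3·S₂ = [[0, 0], [-81, 0]] = (-81)·[0, 1][1, 0]ᵀ and M₂ = S₁ = [[-18, -9], [6, 3]] = (-3)·[3, -1][2, 1]ᵀ, so take a₁ = [0, 1], b₁ = [1, 0], a₂ = [3, -1], b₂ = [2, 1].
Each slice is an integer combination of E₁ = a₁b₁ᵀ and E₂ = a₂b₂ᵀ: S₁ = −3·E₂, S₂ = −27·E₁ + E₂; reading off coefficients, c₁ = [0, -27] and c₂ = [-3, 1].
Hence T = [0, 1] ⊗ [1, 0] ⊗ [0, -27] + [3, -1] ⊗ [2, 1] ⊗ [-3, 1], so rank(T) ≤ 2.
These bounds meet, so rank(T) = 2.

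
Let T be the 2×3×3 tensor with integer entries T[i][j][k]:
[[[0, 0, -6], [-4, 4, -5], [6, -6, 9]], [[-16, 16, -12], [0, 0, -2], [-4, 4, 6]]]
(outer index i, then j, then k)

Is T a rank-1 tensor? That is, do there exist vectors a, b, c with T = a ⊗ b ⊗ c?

No

The mode-2 unfolding of T (rows indexed by j, columns by (i,k) = (0,0), (0,1), (0,2), (1,0), (1,1), (1,2)) is [[0, 0, -6, -16, 16, -12], [-4, 4, -5, 0, 0, -2], [6, -6, 9, -4, 4, 6]].
There the 3×3 minor on rows j ∈ {0, 1, 2}, columns (i,k) ∈ {(0,0), (0,2), (1,0)} is det [[0, -6, -16], [-4, -5, 0], [6, 9, -4]] = 192 ≠ 0, so this unfolding has rank ≥ 3; CP rank is at least every unfolding rank, so rank(T) ≥ 3.
In particular rank(T) ≥ 3 > 1, so T is not rank-1.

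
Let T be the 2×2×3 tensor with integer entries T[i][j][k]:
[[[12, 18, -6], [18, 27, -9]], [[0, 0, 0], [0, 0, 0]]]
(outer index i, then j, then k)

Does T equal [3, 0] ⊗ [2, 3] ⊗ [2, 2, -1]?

No

Reconstruct entry (0,0,1) from the claimed factors: Σₗ aₗ[0]bₗ[0]cₗ[1] = (3)·(2)·(2) = 12, but T[0,0,1] = 18. The claim is false.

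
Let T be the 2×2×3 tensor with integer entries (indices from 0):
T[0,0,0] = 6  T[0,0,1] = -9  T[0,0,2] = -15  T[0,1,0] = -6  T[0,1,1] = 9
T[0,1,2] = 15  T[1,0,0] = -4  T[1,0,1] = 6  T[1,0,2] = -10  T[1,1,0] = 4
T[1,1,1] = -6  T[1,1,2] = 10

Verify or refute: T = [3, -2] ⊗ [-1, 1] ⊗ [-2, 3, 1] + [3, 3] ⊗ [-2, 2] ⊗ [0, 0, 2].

Yes

Reconstruct entrywise from the claimed factors. For example, T[0,1,0] = -6 and Σₗ aₗ[0]bₗ[1]cₗ[0] = (3)·(1)·(-2) + (3)·(2)·(0) = -6; checking all 12 entries, every one matches. The claim holds.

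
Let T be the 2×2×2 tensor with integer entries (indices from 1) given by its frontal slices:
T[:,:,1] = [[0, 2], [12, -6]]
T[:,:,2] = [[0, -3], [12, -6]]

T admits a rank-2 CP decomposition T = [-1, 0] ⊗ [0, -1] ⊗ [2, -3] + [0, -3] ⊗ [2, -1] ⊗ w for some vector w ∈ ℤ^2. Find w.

Subtract the known terms from T to get the rank-1 residual R = [0, -3] ⊗ [2, -1] ⊗ w, so R[i,j,k] = a[i]·b[j]·w[k]. Pick indices with nonzero a[2]·b[1] = (-3)·(2) = -6. Only the fibre through (2,1,·) is needed: R[2,1,:] = T[2,1,:] − Σₗ aₗ[2]bₗ[1]cₗ = [12, 12] − (0)·(0)·[2, -3] = [12, 12]. Then w[k] = R[2,1,k] / -6 for each k, giving w = [12, 12] / -6 = [-2, -2].

w = [-2, -2]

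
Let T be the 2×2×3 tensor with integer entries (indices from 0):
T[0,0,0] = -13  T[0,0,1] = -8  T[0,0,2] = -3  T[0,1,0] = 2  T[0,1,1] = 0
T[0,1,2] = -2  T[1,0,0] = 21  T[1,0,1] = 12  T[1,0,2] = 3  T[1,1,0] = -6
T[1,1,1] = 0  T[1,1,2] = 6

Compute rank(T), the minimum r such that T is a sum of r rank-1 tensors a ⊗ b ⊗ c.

Lower bound: the mode-3 unfolding of T (rows indexed by k, columns by (i,j) = (0,0), (0,1), (1,0), (1,1)) is [[-13, 2, 21, -6], [-8, 0, 12, 0], [-3, -2, 3, 6]].
There the 2×2 minor on rows k ∈ {0, 1}, columns (i,j) ∈ {(0,0), (0,1)} is det [[-13, 2], [-8, 0]] = 16 ≠ 0, so this unfolding has rank ≥ 2; CP rank is at least every unfolding rank, so rank(T) ≥ 2. (This is only a lower bound: in general the CP rank may exceed every unfolding rank, so we still need to exhibit 2 rank-1 terms summing to T.)
Upper bound — finding two terms. Write S_k = T[:,:,k] for the frontal slices: S₀ = [[-13, 2], [21, -6]], S₁ = [[-8, 0], [12, 0]], S₂ = [[-3, -2], [3, 6]].
If T = a₁ ⊗ b₁ ⊗ c₁ + a₂ ⊗ b₂ ⊗ c₂ then each S_k = c₁[k]·a₁b₁ᵀ + c₂[k]·a₂b₂ᵀ. S₀ and S₁ are linearly independent, so a₁b₁ᵀ and a₂b₂ᵀ must span the same plane of matrices: they are the rank-1 matrices of the form x·S₀ + y·S₁.
det(x·S₀ + y·S₁) is 36·x² + 24·xy = 12·(3·x + 2·y)(x), vanishing at (x:y) = (2:-3) and (0:1).
M₁ = 2·S₀ − 3·S₁ = [[-2, 4], [6, -12]] = (-2)·[1, -3][1, -2]ᵀ and M₂ = S₁ = [[-8, 0], [12, 0]] = (-4)·[2, -3][1, 0]ᵀ, so take a₁ = [1, -3], b₁ = [1, -2], a₂ = [2, -3], b₂ = [1, 0].
Each slice is an integer combination of E₁ = a₁b₁ᵀ and E₂ = a₂b₂ᵀ: S₀ = −E₁ − 6·E₂, S₁ = −4·E₂, S₂ = E₁ − 2·E₂; reading off coefficients, c₁ = [-1, 0, 1] and c₂ = [-6, -4, -2].
Hence T = [1, -3] ⊗ [1, -2] ⊗ [-1, 0, 1] + [2, -3] ⊗ [1, 0] ⊗ [-6, -4, -2], so rank(T) ≤ 2.
These bounds meet, so rank(T) = 2.

2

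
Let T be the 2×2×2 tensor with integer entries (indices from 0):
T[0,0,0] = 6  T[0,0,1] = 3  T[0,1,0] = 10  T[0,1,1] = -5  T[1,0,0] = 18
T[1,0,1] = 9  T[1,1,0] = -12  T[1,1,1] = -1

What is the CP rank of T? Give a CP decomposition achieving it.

rank(T) = 2

Lower bound: in the mode-2 unfolding of T (rows indexed by j, columns by (i,k)) the 2×2 minor on rows j ∈ {0, 1}, columns (i,k) ∈ {(0,0), (0,1)} is det [[6, 3], [10, -5]] = -60 ≠ 0, so that unfolding has rank ≥ 2 and hence rank(T) ≥ 2 (CP rank is at least every unfolding rank, though it can be larger).
Upper bound: with S_k = T[:,:,k], the two rank-1 terms a₁b₁ᵀ, a₂b₂ᵀ are the rank-1 members of the pencil x·S₀ + y·S₁.
det(x·S₀ + y·S₁) is −252·x² − 42·xy + 42·y² = (-42)·(3·x − y)(2·x + y), vanishing at (x:y) = (1:3) and (1:-2).
M₁ = S₀ + 3·S₁ = [[15, -5], [45, -15]] = 5·[1, 3][3, -1]ᵀ and M₂ = S₀ − 2·S₁ = [[0, 20], [0, -10]] = 10·[2, -1][0, 1]ᵀ, so take a₁ = [1, 3], b₁ = [3, -1], a₂ = [2, -1], b₂ = [0, 1].
Each slice is an integer combination of E₁ = a₁b₁ᵀ and E₂ = a₂b₂ᵀ: S₀ = 2·E₁ + 6·E₂, S₁ = E₁ − 2·E₂; reading off coefficients, c₁ = [2, 1] and c₂ = [6, -2].
Hence T = [1, 3] ⊗ [3, -1] ⊗ [2, 1] + [2, -1] ⊗ [0, 1] ⊗ [6, -2], so rank(T) ≤ 2.
These bounds meet, so rank(T) = 2.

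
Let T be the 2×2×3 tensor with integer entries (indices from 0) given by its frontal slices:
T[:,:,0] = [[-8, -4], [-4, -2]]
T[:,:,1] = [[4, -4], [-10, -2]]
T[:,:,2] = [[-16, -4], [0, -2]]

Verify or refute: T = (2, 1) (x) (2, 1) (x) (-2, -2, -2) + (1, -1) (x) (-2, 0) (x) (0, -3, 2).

No

Reconstruct entry (0,0,1) from the claimed factors: Σₗ aₗ[0]bₗ[0]cₗ[1] = (2)·(2)·(-2) + (1)·(-2)·(-3) = -2, but T[0,0,1] = 4. The claim is false.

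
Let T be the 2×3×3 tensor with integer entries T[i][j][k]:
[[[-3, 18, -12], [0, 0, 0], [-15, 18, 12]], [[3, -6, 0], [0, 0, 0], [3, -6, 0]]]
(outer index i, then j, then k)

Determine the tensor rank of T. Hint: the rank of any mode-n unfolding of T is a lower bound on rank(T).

Lower bound: the mode-3 unfolding of T (rows indexed by k, columns by (i,j) = (0,0), (0,1), (0,2), (1,0), (1,1), (1,2)) is [[-3, 0, -15, 3, 0, 3], [18, 0, 18, -6, 0, -6], [-12, 0, 12, 0, 0, 0]].
There the 2×2 minor on rows k ∈ {0, 1}, columns (i,j) ∈ {(0,0), (0,2)} is det [[-3, -15], [18, 18]] = 216 ≠ 0, so this unfolding has rank ≥ 2; CP rank is at least every unfolding rank, so rank(T) ≥ 2. (Unfolding ranks only ever bound the CP rank from below — rank(T) can be strictly larger than all of them — so the matching upper bound has to come from an explicit 2-term decomposition.)
Upper bound — finding two terms. Write S_k = T[:,:,k] for the frontal slices: S₀ = [[-3, 0, -15], [3, 0, 3]], S₁ = [[18, 0, 18], [-6, 0, -6]], S₂ = [[-12, 0, 12], [0, 0, 0]].
If T = a₁ ∘ b₁ ∘ c₁ + a₂ ∘ b₂ ∘ c₂ then each S_k = c₁[k]·a₁b₁ᵀ + c₂[k]·a₂b₂ᵀ. S₀ and S₁ are linearly independent, so a₁b₁ᵀ and a₂b₂ᵀ must span the same plane of matrices: they are the rank-1 matrices of the form x·S₀ + y·S₁.
The 2×2 minor of x·S₀ + y·S₁ on rows {0,1}, columns {0,2} is 36·x² − 72·xy = 36·(x − 2·y)(x), vanishing at (x:y) = (2:1) and (0:1).
M₁ = 2·S₀ + S₁ = [[12, 0, -12], [0, 0, 0]] = 12·[1, 0][1, 0, -1]ᵀ and M₂ = S₁ = [[18, 0, 18], [-6, 0, -6]] = 6·[3, -1][1, 0, 1]ᵀ, so take a₁ = [1, 0], b₁ = [1, 0, -1], a₂ = [3, -1], b₂ = [1, 0, 1].
Each slice is an integer combination of E₁ = a₁b₁ᵀ and E₂ = a₂b₂ᵀ: S₀ = 6·E₁ − 3·E₂, S₁ = 6·E₂, S₂ = −12·E₁; reading off coefficients, c₁ = [6, 0, -12] and c₂ = [-3, 6, 0].
Hence T = [1, 0] ∘ [1, 0, -1] ∘ [6, 0, -12] + [3, -1] ∘ [1, 0, 1] ∘ [-3, 6, 0], so rank(T) ≤ 2.
These bounds meet, so rank(T) = 2.
Check entry T[0,2,0] = -15: (1)·(-1)·(6) + (3)·(1)·(-3) = -15.

2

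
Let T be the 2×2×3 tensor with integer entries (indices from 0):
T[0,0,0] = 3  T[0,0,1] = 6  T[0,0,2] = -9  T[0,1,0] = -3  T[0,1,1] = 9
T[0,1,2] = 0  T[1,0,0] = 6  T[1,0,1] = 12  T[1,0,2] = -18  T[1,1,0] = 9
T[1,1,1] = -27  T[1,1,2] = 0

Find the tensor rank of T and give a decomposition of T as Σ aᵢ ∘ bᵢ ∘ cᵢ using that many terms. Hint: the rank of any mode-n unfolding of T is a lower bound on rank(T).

rank(T) = 2

Lower bound: the mode-3 unfolding of T (rows indexed by k, columns by (i,j) = (0,0), (0,1), (1,0), (1,1)) is [[3, -3, 6, 9], [6, 9, 12, -27], [-9, 0, -18, 0]].
There the 2×2 minor on rows k ∈ {0, 1}, columns (i,j) ∈ {(0,0), (0,1)} is det [[3, -3], [6, 9]] = 45 ≠ 0, so this unfolding has rank ≥ 2; CP rank is at least every unfolding rank, so rank(T) ≥ 2. (Unfolding ranks only ever bound the CP rank from below — rank(T) can be strictly larger than all of them — so the matching upper bound has to come from an explicit 2-term decomposition.)
Upper bound — finding two terms. Write S_k = T[:,:,k] for the frontal slices: S₀ = [[3, -3], [6, 9]], S₁ = [[6, 9], [12, -27]], S₂ = [[-9, 0], [-18, 0]].
If T = a₁ ∘ b₁ ∘ c₁ + a₂ ∘ b₂ ∘ c₂ then each S_k = c₁[k]·a₁b₁ᵀ + c₂[k]·a₂b₂ᵀ. S₀ and S₁ are linearly independent, so a₁b₁ᵀ and a₂b₂ᵀ must span the same plane of matrices: they are the rank-1 matrices of the form x·S₀ + y·S₁.
det(x·S₀ + y·S₁) is 45·x² − 45·xy − 270·y² = 45·(x − 3·y)(x + 2·y), vanishing at (x:y) = (3:1) and (2:-1).
M₁ = 3·S₀ + S₁ = [[15, 0], [30, 0]] = 15·[1, 2][1, 0]ᵀ and M₂ = 2·S₀ − S₁ = [[0, -15], [0, 45]] = (-15)·[1, -3][0, 1]ᵀ, so take a₁ = [1, 2], b₁ = [1, 0], a₂ = [1, -3], b₂ = [0, 1].
Each slice is an integer combination of E₁ = a₁b₁ᵀ and E₂ = a₂b₂ᵀ: S₀ = 3·E₁ − 3·E₂, S₁ = 6·E₁ + 9·E₂, S₂ = −9·E₁; reading off coefficients, c₁ = [3, 6, -9] and c₂ = [-3, 9, 0].
Hence T = [1, 2] ∘ [1, 0] ∘ [3, 6, -9] + [1, -3] ∘ [0, 1] ∘ [-3, 9, 0], so rank(T) ≤ 2.
These bounds meet, so rank(T) = 2.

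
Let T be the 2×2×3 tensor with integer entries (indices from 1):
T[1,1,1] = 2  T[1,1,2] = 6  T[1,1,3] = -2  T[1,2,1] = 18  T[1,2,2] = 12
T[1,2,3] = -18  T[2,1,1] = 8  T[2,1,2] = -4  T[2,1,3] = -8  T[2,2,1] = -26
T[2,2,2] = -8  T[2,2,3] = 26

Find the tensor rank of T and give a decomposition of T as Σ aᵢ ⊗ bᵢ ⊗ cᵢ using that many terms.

rank(T) = 2

Lower bound: in the mode-1 unfolding of T (rows indexed by i, columns by (j,k)) the 2×2 minor on rows i ∈ {1, 2}, columns (j,k) ∈ {(1,1), (1,2)} is det [[2, 6], [8, -4]] = -56 ≠ 0, so that unfolding has rank ≥ 2 and hence rank(T) ≥ 2 (CP rank is at least every unfolding rank, though it can be larger).
Upper bound: with S_k = T[:,:,k], the two rank-1 terms a₁b₁ᵀ, a₂b₂ᵀ are the rank-1 members of the pencil x·S₁ + y·S₂.
det(x·S₁ + y·S₂) is −196·x² − 196·xy = (-196)·(x + y)(x), vanishing at (x:y) = (1:-1) and (0:1).
M₁ = S₁ − S₂ = [[-4, 6], [12, -18]] = (-2)·[1, -3][2, -3]ᵀ and M₂ = S₂ = [[6, 12], [-4, -8]] = 2·[3, -2][1, 2]ᵀ, so take a₁ = [1, -3], b₁ = [2, -3], a₂ = [3, -2], b₂ = [1, 2].
Each slice is an integer combination of E₁ = a₁b₁ᵀ and E₂ = a₂b₂ᵀ: S₁ = −2·E₁ + 2·E₂, S₂ = 2·E₂, S₃ = 2·E₁ − 2·E₂; reading off coefficients, c₁ = [-2, 0, 2] and c₂ = [2, 2, -2].
Hence T = [1, -3] ⊗ [2, -3] ⊗ [-2, 0, 2] + [3, -2] ⊗ [1, 2] ⊗ [2, 2, -2], so rank(T) ≤ 2.
These bounds meet, so rank(T) = 2.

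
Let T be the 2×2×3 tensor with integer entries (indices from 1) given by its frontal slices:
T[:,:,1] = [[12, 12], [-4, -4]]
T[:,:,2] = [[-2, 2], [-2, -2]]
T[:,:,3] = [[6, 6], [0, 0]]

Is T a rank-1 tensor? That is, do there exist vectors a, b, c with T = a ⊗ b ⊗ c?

The mode-3 unfolding of T (rows indexed by k, columns by (i,j) = (1,1), (1,2), (2,1), (2,2)) is [[12, 12, -4, -4], [-2, 2, -2, -2], [6, 6, 0, 0]].
There the 3×3 minor on rows k ∈ {1, 2, 3}, columns (i,j) ∈ {(1,1), (1,2), (2,1)} is det [[12, 12, -4], [-2, 2, -2], [6, 6, 0]] = 96 ≠ 0, so this unfolding has rank ≥ 3; CP rank is at least every unfolding rank, so rank(T) ≥ 3.
In particular rank(T) ≥ 3 > 1, so T is not rank-1.

No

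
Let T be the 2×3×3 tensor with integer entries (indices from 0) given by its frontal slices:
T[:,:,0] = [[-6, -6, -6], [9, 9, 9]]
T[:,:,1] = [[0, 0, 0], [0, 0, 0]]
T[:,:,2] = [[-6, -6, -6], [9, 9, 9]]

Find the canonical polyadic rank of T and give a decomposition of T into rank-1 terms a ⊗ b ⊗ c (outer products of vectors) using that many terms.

rank(T) = 1

Lower bound: T ≠ 0 (e.g. T[0,0,0] = -6), so rank(T) ≥ 1.
Upper bound: the mode-1 fibre T[:,0,0] = [-6, 9] gives a = (2, -3) (primitive direction); the mode-2 fibre T[0,:,0] = [-6, -6, -6] gives b = (1, 1, 1); then c[k] = T[0,0,k] / (a[0]·b[0]) = [-6, 0, -6] / 2 = (-3, 0, -3).
Expanding (2, -3) ⊗ (1, 1, 1) ⊗ (-3, 0, -3) reproduces all 18 entries of T, so T = (2, -3) ⊗ (1, 1, 1) ⊗ (-3, 0, -3) and rank(T) ≤ 1.
These bounds meet, so rank(T) = 1.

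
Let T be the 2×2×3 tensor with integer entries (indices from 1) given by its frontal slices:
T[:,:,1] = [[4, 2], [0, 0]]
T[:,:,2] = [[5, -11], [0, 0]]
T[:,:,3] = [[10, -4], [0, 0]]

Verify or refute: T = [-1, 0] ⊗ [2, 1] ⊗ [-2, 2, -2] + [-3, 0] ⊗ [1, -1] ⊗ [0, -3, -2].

Reconstruct entrywise from the claimed factors. For example, T[2,1,2] = 0 and Σₗ aₗ[2]bₗ[1]cₗ[2] = (0)·(2)·(2) + (0)·(1)·(-3) = 0; checking all 12 entries, every one matches. The claim holds.

Yes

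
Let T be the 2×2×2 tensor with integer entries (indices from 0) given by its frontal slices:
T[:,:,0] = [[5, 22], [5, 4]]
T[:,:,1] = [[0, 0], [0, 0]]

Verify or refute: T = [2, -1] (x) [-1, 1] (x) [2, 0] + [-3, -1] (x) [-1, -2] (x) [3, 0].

Yes

Reconstruct entrywise from the claimed factors. For example, T[1,0,0] = 5 and Σₗ aₗ[1]bₗ[0]cₗ[0] = (-1)·(-1)·(2) + (-1)·(-1)·(3) = 5; checking all 8 entries, every one matches. The claim holds.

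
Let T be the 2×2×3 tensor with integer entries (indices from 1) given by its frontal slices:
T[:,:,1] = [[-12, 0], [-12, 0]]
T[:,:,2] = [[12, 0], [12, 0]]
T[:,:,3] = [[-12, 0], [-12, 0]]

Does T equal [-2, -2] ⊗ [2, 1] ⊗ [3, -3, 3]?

Reconstruct entry (1,2,1) from the claimed factors: Σₗ aₗ[1]bₗ[2]cₗ[1] = (-2)·(1)·(3) = -6, but T[1,2,1] = 0. The claim is false.

No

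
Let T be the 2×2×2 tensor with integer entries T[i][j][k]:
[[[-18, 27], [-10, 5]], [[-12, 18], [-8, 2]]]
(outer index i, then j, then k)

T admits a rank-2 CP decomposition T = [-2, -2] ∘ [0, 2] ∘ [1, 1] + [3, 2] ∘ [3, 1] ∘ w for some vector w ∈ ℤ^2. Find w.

Subtract the known terms from T to get the rank-1 residual R = [3, 2] ∘ [3, 1] ∘ w, so R[i,j,k] = a[i]·b[j]·w[k]. Pick indices with nonzero a[0]·b[0] = (3)·(3) = 9. Only the fibre through (0,0,·) is needed: R[0,0,:] = T[0,0,:] − Σₗ aₗ[0]bₗ[0]cₗ = [-18, 27] − (-2)·(0)·[1, 1] = [-18, 27]. Then w[k] = R[0,0,k] / 9 for each k, giving w = [-18, 27] / 9 = [-2, 3].

w = [-2, 3]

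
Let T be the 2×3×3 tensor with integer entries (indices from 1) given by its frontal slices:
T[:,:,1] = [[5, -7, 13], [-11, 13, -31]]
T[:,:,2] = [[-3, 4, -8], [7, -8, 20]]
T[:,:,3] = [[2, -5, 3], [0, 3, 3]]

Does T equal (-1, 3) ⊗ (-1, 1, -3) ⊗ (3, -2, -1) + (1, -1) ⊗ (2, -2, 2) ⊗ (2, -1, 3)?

No

Reconstruct entry (1,1,1) from the claimed factors: Σₗ aₗ[1]bₗ[1]cₗ[1] = (-1)·(-1)·(3) + (1)·(2)·(2) = 7, but T[1,1,1] = 5. The claim is false.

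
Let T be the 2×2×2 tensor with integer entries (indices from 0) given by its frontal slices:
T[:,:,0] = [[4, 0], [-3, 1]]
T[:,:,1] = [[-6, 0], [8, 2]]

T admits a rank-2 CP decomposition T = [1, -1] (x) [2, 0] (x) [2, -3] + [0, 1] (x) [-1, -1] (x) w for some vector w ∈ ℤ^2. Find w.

w = [-1, -2]

Subtract the known terms from T to get the rank-1 residual R = [0, 1] (x) [-1, -1] (x) w, so R[i,j,k] = a[i]·b[j]·w[k]. Pick indices with nonzero a[1]·b[0] = (1)·(-1) = -1. Only the fibre through (1,0,·) is needed: R[1,0,:] = T[1,0,:] − Σₗ aₗ[1]bₗ[0]cₗ = [-3, 8] − (-1)·(2)·[2, -3] = [1, 2]. Then w[k] = R[1,0,k] / -1 for each k, giving w = [1, 2] / -1 = [-1, -2].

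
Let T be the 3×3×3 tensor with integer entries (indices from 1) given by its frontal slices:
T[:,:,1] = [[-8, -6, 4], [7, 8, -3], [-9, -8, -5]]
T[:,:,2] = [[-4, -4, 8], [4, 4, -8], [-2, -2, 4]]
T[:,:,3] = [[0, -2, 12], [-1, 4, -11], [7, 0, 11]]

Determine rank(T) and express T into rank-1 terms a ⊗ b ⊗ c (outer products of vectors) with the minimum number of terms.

Lower bound: the mode-3 unfolding of T (rows indexed by k, columns by (i,j) = (1,1), (1,2), (1,3), (2,1), (2,2), (2,3), (3,1), (3,2), (3,3)) is [[-8, -6, 4, 7, 8, -3, -9, -8, -5], [-4, -4, 8, 4, 4, -8, -2, -2, 4], [0, -2, 12, -1, 4, -11, 7, 0, 11]].
There the 3×3 minor on rows k ∈ {1, 2, 3}, columns (i,j) ∈ {(1,1), (1,2), (2,1)} is det [[-8, -6, 7], [-4, -4, 4], [0, -2, -1]] = -16 ≠ 0, so this unfolding has rank ≥ 3; CP rank is at least every unfolding rank, so rank(T) ≥ 3. (Unfolding ranks only ever bound the CP rank from below — rank(T) can be strictly larger than all of them — so the matching upper bound has to come from an explicit 3-term decomposition.)
Upper bound: T is a sum of 3 rank-1 terms, T = [0, 1, -1] ⊗ [1, -2, -1] ⊗ [-1, 0, -1] + [1, -1, 2] ⊗ [2, 1, 2] ⊗ [-2, 0, 2] + [2, -2, 1] ⊗ [1, 1, -2] ⊗ [-2, -2, -2] (one valid choice — decompositions are not unique — normalised so each a, b is primitive with positive first nonzero entry; check it by expanding all entries), so rank(T) ≤ 3.
These bounds meet, so rank(T) = 3.

rank(T) = 3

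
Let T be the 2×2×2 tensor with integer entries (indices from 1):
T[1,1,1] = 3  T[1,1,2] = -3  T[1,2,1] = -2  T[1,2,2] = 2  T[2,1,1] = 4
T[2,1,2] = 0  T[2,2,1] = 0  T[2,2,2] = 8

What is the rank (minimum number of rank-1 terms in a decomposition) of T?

2

Lower bound: the mode-2 unfolding of T (rows indexed by j, columns by (i,k) = (1,1), (1,2), (2,1), (2,2)) is [[3, -3, 4, 0], [-2, 2, 0, 8]].
There the 2×2 minor on rows j ∈ {1, 2}, columns (i,k) ∈ {(1,1), (2,1)} is det [[3, 4], [-2, 0]] = 8 ≠ 0, so this unfolding has rank ≥ 2; CP rank is at least every unfolding rank, so rank(T) ≥ 2. (This is only a lower bound: in general the CP rank may exceed every unfolding rank, so we still need to exhibit 2 rank-1 terms summing to T.)
Upper bound — finding two terms. Write S_k = T[:,:,k] for the frontal slices: S₁ = [[3, -2], [4, 0]], S₂ = [[-3, 2], [0, 8]].
If T = a₁ ⊗ b₁ ⊗ c₁ + a₂ ⊗ b₂ ⊗ c₂ then each S_k = c₁[k]·a₁b₁ᵀ + c₂[k]·a₂b₂ᵀ. S₁ and S₂ are linearly independent, so a₁b₁ᵀ and a₂b₂ᵀ must span the same plane of matrices: they are the rank-1 matrices of the form x·S₁ + y·S₂.
det(x·S₁ + y·S₂) is 8·x² + 16·xy − 24·y² = 8·(x + 3·y)(x − y), vanishing at (x:y) = (3:-1) and (1:1).
M₁ = 3·S₁ − S₂ = [[12, -8], [12, -8]] = 4·[1, 1][3, -2]ᵀ and M₂ = S₁ + S₂ = [[0, 0], [4, 8]] = 4·[0, 1][1, 2]ᵀ, so take a₁ = [1, 1], b₁ = [3, -2], a₂ = [0, 1], b₂ = [1, 2].
Each slice is an integer combination of E₁ = a₁b₁ᵀ and E₂ = a₂b₂ᵀ: S₁ = E₁ + E₂, S₂ = −E₁ + 3·E₂; reading off coefficients, c₁ = [1, -1] and c₂ = [1, 3].
Hence T = [1, 1] ⊗ [3, -2] ⊗ [1, -1] + [0, 1] ⊗ [1, 2] ⊗ [1, 3], so rank(T) ≤ 2.
These bounds meet, so rank(T) = 2.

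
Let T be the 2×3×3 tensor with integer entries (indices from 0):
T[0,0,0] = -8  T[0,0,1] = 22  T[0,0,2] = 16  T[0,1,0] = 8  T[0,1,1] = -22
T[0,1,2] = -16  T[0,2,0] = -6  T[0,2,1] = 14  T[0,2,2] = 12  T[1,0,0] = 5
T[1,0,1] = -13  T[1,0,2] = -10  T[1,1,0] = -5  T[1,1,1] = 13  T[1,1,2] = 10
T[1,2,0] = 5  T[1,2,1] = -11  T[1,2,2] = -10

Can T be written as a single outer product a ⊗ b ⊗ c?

The mode-2 unfolding of T (rows indexed by j, columns by (i,k) = (0,0), (0,1), (0,2), (1,0), (1,1), (1,2)) is [[-8, 22, 16, 5, -13, -10], [8, -22, -16, -5, 13, 10], [-6, 14, 12, 5, -11, -10]].
There the 2×2 minor on rows j ∈ {0, 2}, columns (i,k) ∈ {(0,0), (0,1)} is det [[-8, 22], [-6, 14]] = 20 ≠ 0, so this unfolding has rank ≥ 2; CP rank is at least every unfolding rank, so rank(T) ≥ 2.
In particular rank(T) ≥ 2 > 1, so T is not rank-1.

No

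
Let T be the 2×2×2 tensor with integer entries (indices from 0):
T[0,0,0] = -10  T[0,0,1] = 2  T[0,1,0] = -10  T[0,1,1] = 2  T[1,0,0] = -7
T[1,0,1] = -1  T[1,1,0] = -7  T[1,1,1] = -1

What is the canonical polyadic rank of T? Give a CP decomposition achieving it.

Lower bound: the mode-1 unfolding of T (rows indexed by i, columns by (j,k) = (0,0), (0,1), (1,0), (1,1)) is [[-10, 2, -10, 2], [-7, -1, -7, -1]].
There the 2×2 minor on rows i ∈ {0, 1}, columns (j,k) ∈ {(0,0), (0,1)} is det [[-10, 2], [-7, -1]] = 24 ≠ 0, so this unfolding has rank ≥ 2; CP rank is at least every unfolding rank, so rank(T) ≥ 2. (Flattening ranks never certify an upper bound on CP rank; for that we must actually write T with 2 rank-1 terms.)
Upper bound — finding two terms. Every mode-2 slice of T is a multiple of one matrix: T[:,j,:] = b[j]·M with b = [1, 1] and M = [[-10, 2], [-7, -1]] (rows indexed by i, columns by k). So it suffices to write M as a sum of two rank-1 matrices.
Splitting M by its rows (i = 0, 1), M = [1, 0][-10, 2]ᵀ + [0, 1][-7, -1]ᵀ.
Hence T = [1, 0] ⊗ [1, 1] ⊗ [-10, 2] + [0, 1] ⊗ [1, 1] ⊗ [-7, -1], so rank(T) ≤ 2.
These bounds meet, so rank(T) = 2.

rank(T) = 2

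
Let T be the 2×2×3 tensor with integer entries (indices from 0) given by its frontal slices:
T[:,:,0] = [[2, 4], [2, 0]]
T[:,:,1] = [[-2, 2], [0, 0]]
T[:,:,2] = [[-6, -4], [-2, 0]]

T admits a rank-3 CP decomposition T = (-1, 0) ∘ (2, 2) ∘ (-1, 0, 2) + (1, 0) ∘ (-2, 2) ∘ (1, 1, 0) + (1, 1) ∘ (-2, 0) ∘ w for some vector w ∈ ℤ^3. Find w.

Subtract the known terms from T to get the rank-1 residual R = (1, 1) ∘ (-2, 0) ∘ w, so R[i,j,k] = a[i]·b[j]·w[k]. Pick indices with nonzero a[0]·b[0] = (1)·(-2) = -2. Only the fibre through (0,0,·) is needed: R[0,0,:] = T[0,0,:] − Σₗ aₗ[0]bₗ[0]cₗ = [2, -2, -6] − (-1)·(2)·(-1, 0, 2) − (1)·(-2)·(1, 1, 0) = [2, 0, -2]. Then w[k] = R[0,0,k] / -2 for each k, giving w = [2, 0, -2] / -2 = (-1, 0, 1).

w = (-1, 0, 1)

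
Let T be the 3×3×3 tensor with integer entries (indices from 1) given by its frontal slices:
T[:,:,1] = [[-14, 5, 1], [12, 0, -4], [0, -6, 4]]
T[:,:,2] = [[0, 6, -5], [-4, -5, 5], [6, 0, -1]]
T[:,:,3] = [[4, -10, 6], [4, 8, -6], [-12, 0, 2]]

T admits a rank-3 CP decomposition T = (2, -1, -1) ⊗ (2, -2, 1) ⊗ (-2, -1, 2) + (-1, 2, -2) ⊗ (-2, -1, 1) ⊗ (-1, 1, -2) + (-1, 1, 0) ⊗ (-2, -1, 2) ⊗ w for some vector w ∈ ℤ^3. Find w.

Subtract the known terms from T to get the rank-1 residual R = (-1, 1, 0) ⊗ (-2, -1, 2) ⊗ w, so R[i,j,k] = a[i]·b[j]·w[k]. Pick indices with nonzero a[1]·b[1] = (-1)·(-2) = 2. Only the fibre through (1,1,·) is needed: R[1,1,:] = T[1,1,:] − Σₗ aₗ[1]bₗ[1]cₗ = [-14, 0, 4] − (2)·(2)·(-2, -1, 2) − (-1)·(-2)·(-1, 1, -2) = [-4, 2, 0]. Then w[k] = R[1,1,k] / 2 for each k, giving w = [-4, 2, 0] / 2 = (-2, 1, 0).

w = (-2, 1, 0)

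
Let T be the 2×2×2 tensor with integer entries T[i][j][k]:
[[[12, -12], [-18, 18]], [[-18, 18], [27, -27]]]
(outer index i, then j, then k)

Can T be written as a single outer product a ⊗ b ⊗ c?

Yes

If T = a ⊗ b ⊗ c then every fibre of T is a multiple of the corresponding factor, so read the factors off the fibres through the nonzero entry T[0,0,0] = 12.
The mode-1 fibre T[:,0,0] = [12, -18] gives a = (2, -3) (primitive direction); the mode-2 fibre T[0,:,0] = [12, -18] gives b = (2, -3); then c[k] = T[0,0,k] / (a[0]·b[0]) = [12, -12] / 4 = (3, -3).
Expanding (2, -3) ⊗ (2, -3) ⊗ (3, -3) reproduces all 8 entries of T, so T = (2, -3) ⊗ (2, -3) ⊗ (3, -3) and rank(T) ≤ 1.
Equivalently every frontal slice T[:,:,k] is c[k] times the rank-1 matrix (2, -3) ⊗ (2, -3). So T has rank 1 (it is nonzero).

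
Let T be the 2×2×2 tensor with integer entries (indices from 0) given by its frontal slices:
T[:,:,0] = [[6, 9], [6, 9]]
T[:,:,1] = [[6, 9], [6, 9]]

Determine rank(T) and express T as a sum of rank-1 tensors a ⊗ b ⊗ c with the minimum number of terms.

rank(T) = 1

Lower bound: T ≠ 0 (e.g. T[0,0,0] = 6), so rank(T) ≥ 1.
Upper bound: if T = a ⊗ b ⊗ c then every fibre of T is a multiple of the corresponding factor, so read the factors off the fibres through the nonzero entry T[0,0,0] = 6.
The mode-1 fibre T[:,0,0] = [6, 6] gives a = [1, 1] (primitive direction); the mode-2 fibre T[0,:,0] = [6, 9] gives b = [2, 3]; then c[k] = T[0,0,k] / (a[0]·b[0]) = [6, 6] / 2 = [3, 3].
Expanding [1, 1] ⊗ [2, 3] ⊗ [3, 3] reproduces all 8 entries of T, so T = [1, 1] ⊗ [2, 3] ⊗ [3, 3] and rank(T) ≤ 1.
These bounds meet, so rank(T) = 1.
Check entry T[0,0,0] = 6: (1)·(2)·(3) = 6.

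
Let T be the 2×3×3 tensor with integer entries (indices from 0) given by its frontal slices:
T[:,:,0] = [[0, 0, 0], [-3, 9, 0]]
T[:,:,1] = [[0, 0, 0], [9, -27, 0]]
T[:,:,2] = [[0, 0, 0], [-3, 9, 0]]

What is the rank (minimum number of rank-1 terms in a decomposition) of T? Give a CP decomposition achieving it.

rank(T) = 1

Lower bound: T ≠ 0 (e.g. T[1,0,0] = -3), so rank(T) ≥ 1.
Upper bound: if T = a ⊗ b ⊗ c then every fibre of T is a multiple of the corresponding factor, so read the factors off the fibres through the nonzero entry T[1,0,0] = -3.
The mode-1 fibre T[:,0,0] = [0, -3] gives a = [0, 1] (primitive direction); the mode-2 fibre T[1,:,0] = [-3, 9, 0] gives b = [1, -3, 0]; then c[k] = T[1,0,k] / (a[1]·b[0]) = [-3, 9, -3] / 1 = [-3, 9, -3].
Expanding [0, 1] ⊗ [1, -3, 0] ⊗ [-3, 9, -3] reproduces all 18 entries of T, so T = [0, 1] ⊗ [1, -3, 0] ⊗ [-3, 9, -3] and rank(T) ≤ 1.
These bounds meet, so rank(T) = 1.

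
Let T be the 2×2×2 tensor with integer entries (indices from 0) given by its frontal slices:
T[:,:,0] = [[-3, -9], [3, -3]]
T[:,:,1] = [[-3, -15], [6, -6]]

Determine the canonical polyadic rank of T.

Lower bound: the mode-2 unfolding of T (rows indexed by j, columns by (i,k) = (0,0), (0,1), (1,0), (1,1)) is [[-3, -3, 3, 6], [-9, -15, -3, -6]].
There the 2×2 minor on rows j ∈ {0, 1}, columns (i,k) ∈ {(0,0), (0,1)} is det [[-3, -3], [-9, -15]] = 18 ≠ 0, so this unfolding has rank ≥ 2; CP rank is at least every unfolding rank, so rank(T) ≥ 2. (Unfolding ranks only ever bound the CP rank from below — rank(T) can be strictly larger than all of them — so the matching upper bound has to come from an explicit 2-term decomposition.)
Upper bound — finding two terms. Write S_k = T[:,:,k] for the frontal slices: S₀ = [[-3, -9], [3, -3]], S₁ = [[-3, -15], [6, -6]].
If T = a₁ ⊗ b₁ ⊗ c₁ + a₂ ⊗ b₂ ⊗ c₂ then each S_k = c₁[k]·a₁b₁ᵀ + c₂[k]·a₂b₂ᵀ. S₀ and S₁ are linearly independent, so a₁b₁ᵀ and a₂b₂ᵀ must span the same plane of matrices: they are the rank-1 matrices of the form x·S₀ + y·S₁.
det(x·S₀ + y·S₁) is 36·x² + 126·xy + 108·y² = 18·(2·x + 3·y)(x + 2·y), vanishing at (x:y) = (3:-2) and (2:-1).
M₁ = 3·S₀ − 2·S₁ = [[-3, 3], [-3, 3]] = (-3)·(1, 1)(1, -1)ᵀ and M₂ = 2·S₀ − S₁ = [[-3, -3], [0, 0]] = (-3)·(1, 0)(1, 1)ᵀ, so take a₁ = (1, 1), b₁ = (1, -1), a₂ = (1, 0), b₂ = (1, 1).
Each slice is an integer combination of E₁ = a₁b₁ᵀ and E₂ = a₂b₂ᵀ: S₀ = 3·E₁ − 6·E₂, S₁ = 6·E₁ − 9·E₂; reading off coefficients, c₁ = (3, 6) and c₂ = (-6, -9).
Hence T = (1, 1) ⊗ (1, -1) ⊗ (3, 6) + (1, 0) ⊗ (1, 1) ⊗ (-6, -9), so rank(T) ≤ 2.
These bounds meet, so rank(T) = 2.
Check entry T[1,0,1] = 6: (1)·(1)·(6) + (0)·(1)·(-9) = 6.

2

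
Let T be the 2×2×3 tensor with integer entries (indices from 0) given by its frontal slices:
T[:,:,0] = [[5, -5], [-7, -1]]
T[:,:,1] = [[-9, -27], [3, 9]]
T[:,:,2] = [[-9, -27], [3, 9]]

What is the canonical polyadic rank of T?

Lower bound: the mode-2 unfolding of T (rows indexed by j, columns by (i,k) = (0,0), (0,1), (0,2), (1,0), (1,1), (1,2)) is [[5, -9, -9, -7, 3, 3], [-5, -27, -27, -1, 9, 9]].
There the 2×2 minor on rows j ∈ {0, 1}, columns (i,k) ∈ {(0,0), (0,1)} is det [[5, -9], [-5, -27]] = -180 ≠ 0, so this unfolding has rank ≥ 2; CP rank is at least every unfolding rank, so rank(T) ≥ 2. (Flattening ranks never certify an upper bound on CP rank; for that we must actually write T with 2 rank-1 terms.)
Upper bound — finding two terms. Write S_k = T[:,:,k] for the frontal slices: S₀ = [[5, -5], [-7, -1]], S₁ = [[-9, -27], [3, 9]], S₂ = [[-9, -27], [3, 9]].
If T = a₁ ⊗ b₁ ⊗ c₁ + a₂ ⊗ b₂ ⊗ c₂ then each S_k = c₁[k]·a₁b₁ᵀ + c₂[k]·a₂b₂ᵀ. S₀ and S₁ are linearly independent, so a₁b₁ᵀ and a₂b₂ᵀ must span the same plane of matrices: they are the rank-1 matrices of the form x·S₀ + y·S₁.
det(x·S₀ + y·S₁) is −40·x² − 120·xy = (-40)·(x + 3·y)(x), vanishing at (x:y) = (3:-1) and (0:1).
M₁ = 3·S₀ − S₁ = [[24, 12], [-24, -12]] = 12·(1, -1)(2, 1)ᵀ and M₂ = S₁ = [[-9, -27], [3, 9]] = (-3)·(3, -1)(1, 3)ᵀ, so take a₁ = (1, -1), b₁ = (2, 1), a₂ = (3, -1), b₂ = (1, 3).
Each slice is an integer combination of E₁ = a₁b₁ᵀ and E₂ = a₂b₂ᵀ: S₀ = 4·E₁ − E₂, S₁ = −3·E₂, S₂ = −3·E₂; reading off coefficients, c₁ = (4, 0, 0) and c₂ = (-1, -3, -3).
Hence T = (1, -1) ⊗ (2, 1) ⊗ (4, 0, 0) + (3, -1) ⊗ (1, 3) ⊗ (-1, -3, -3), so rank(T) ≤ 2.
These bounds meet, so rank(T) = 2.
Check entry T[0,0,1] = -9: (1)·(2)·(0) + (3)·(1)·(-3) = -9.

2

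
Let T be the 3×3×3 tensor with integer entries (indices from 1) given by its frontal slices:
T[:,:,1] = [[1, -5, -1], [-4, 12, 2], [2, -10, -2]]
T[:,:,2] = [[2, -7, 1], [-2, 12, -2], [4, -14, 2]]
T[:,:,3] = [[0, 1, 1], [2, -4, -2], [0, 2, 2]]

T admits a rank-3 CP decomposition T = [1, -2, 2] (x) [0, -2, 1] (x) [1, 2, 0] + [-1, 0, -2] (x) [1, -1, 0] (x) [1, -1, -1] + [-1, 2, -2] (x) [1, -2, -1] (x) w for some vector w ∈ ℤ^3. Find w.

Subtract the known terms from T to get the rank-1 residual R = [-1, 2, -2] (x) [1, -2, -1] (x) w, so R[i,j,k] = a[i]·b[j]·w[k]. Pick indices with nonzero a[1]·b[1] = (-1)·(1) = -1. Only the fibre through (1,1,·) is needed: R[1,1,:] = T[1,1,:] − Σₗ aₗ[1]bₗ[1]cₗ = [1, 2, 0] − (1)·(0)·[1, 2, 0] − (-1)·(1)·[1, -1, -1] = [2, 1, -1]. Then w[k] = R[1,1,k] / -1 for each k, giving w = [2, 1, -1] / -1 = [-2, -1, 1].

w = [-2, -1, 1]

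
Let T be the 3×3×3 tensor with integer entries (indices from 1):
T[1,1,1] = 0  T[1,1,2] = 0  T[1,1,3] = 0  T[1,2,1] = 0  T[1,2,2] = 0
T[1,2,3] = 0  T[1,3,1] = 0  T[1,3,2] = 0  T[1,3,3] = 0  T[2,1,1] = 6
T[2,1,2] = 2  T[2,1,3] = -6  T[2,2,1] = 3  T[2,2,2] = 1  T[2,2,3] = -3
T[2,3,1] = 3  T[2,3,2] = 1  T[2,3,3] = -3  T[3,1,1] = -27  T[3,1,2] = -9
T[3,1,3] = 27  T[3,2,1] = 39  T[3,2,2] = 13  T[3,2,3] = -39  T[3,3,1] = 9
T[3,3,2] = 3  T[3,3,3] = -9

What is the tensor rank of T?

Lower bound: in the mode-2 unfolding of T (rows indexed by j, columns by (i,k)) the 2×2 minor on rows j ∈ {1, 2}, columns (i,k) ∈ {(2,1), (3,1)} is det [[6, -27], [3, 39]] = 315 ≠ 0, so that unfolding has rank ≥ 2 and hence rank(T) ≥ 2 (CP rank is at least every unfolding rank, though it can be larger).
Upper bound: T[:,:,k] = c[k]·M for every slice, with c = [3, 1, -3] and M = [[0, 0, 0], [2, 1, 1], [-9, 13, 3]] (rows i, columns j).
Row 1 of M is zero, so splitting by the other two rows, M = [0, 1, 0][2, 1, 1]ᵀ + [0, 0, 1][-9, 13, 3]ᵀ.
Hence T = [0, 1, 0] ⊗ [2, 1, 1] ⊗ [3, 1, -3] + [0, 0, 1] ⊗ [-9, 13, 3] ⊗ [3, 1, -3], so rank(T) ≤ 2.
These bounds meet, so rank(T) = 2.

2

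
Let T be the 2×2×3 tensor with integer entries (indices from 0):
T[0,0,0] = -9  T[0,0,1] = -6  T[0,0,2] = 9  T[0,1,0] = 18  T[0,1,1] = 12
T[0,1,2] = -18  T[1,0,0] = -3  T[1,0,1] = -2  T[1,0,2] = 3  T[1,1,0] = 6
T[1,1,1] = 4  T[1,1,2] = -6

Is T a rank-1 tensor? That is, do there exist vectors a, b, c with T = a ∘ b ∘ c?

Yes

If T = a ∘ b ∘ c then every fibre of T is a multiple of the corresponding factor, so read the factors off the fibres through the nonzero entry T[0,0,0] = -9.
The mode-1 fibre T[:,0,0] = [-9, -3] gives a = (3, 1) (primitive direction); the mode-2 fibre T[0,:,0] = [-9, 18] gives b = (1, -2); then c[k] = T[0,0,k] / (a[0]·b[0]) = [-9, -6, 9] / 3 = (-3, -2, 3).
Expanding (3, 1) ∘ (1, -2) ∘ (-3, -2, 3) reproduces all 12 entries of T, so T = (3, 1) ∘ (1, -2) ∘ (-3, -2, 3) and rank(T) ≤ 1.
Equivalently every frontal slice T[:,:,k] is c[k] times the rank-1 matrix (3, 1) ∘ (1, -2). So T has rank 1 (it is nonzero).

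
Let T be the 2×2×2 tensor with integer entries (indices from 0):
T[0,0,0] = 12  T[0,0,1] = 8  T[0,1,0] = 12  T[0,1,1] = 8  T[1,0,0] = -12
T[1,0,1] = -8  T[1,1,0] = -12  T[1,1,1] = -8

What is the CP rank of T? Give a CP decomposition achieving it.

rank(T) = 1

Lower bound: T ≠ 0 (e.g. T[0,0,0] = 12), so rank(T) ≥ 1.
Upper bound: the mode-1 fibre T[:,0,0] = [12, -12] gives a = [1, -1] (primitive direction); the mode-2 fibre T[0,:,0] = [12, 12] gives b = [1, 1]; then c[k] = T[0,0,k] / (a[0]·b[0]) = [12, 8] / 1 = [12, 8].
Expanding [1, -1] ⊗ [1, 1] ⊗ [12, 8] reproduces all 8 entries of T, so T = [1, -1] ⊗ [1, 1] ⊗ [12, 8] and rank(T) ≤ 1.
These bounds meet, so rank(T) = 1.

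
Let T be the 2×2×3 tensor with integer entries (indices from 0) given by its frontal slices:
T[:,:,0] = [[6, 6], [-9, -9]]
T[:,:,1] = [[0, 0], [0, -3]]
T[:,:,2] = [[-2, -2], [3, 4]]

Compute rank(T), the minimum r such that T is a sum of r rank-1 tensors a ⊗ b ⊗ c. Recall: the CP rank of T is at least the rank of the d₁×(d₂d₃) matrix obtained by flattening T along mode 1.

Lower bound: the mode-1 unfolding of T (rows indexed by i, columns by (j,k) = (0,0), (0,1), (0,2), (1,0), (1,1), (1,2)) is [[6, 0, -2, 6, 0, -2], [-9, 0, 3, -9, -3, 4]].
There the 2×2 minor on rows i ∈ {0, 1}, columns (j,k) ∈ {(0,0), (1,1)} is det [[6, 0], [-9, -3]] = -18 ≠ 0, so this unfolding has rank ≥ 2; CP rank is at least every unfolding rank, so rank(T) ≥ 2. (Unfolding ranks only ever bound the CP rank from below — rank(T) can be strictly larger than all of them — so the matching upper bound has to come from an explicit 2-term decomposition.)
Upper bound — finding two terms. Write S_k = T[:,:,k] for the frontal slices: S₀ = [[6, 6], [-9, -9]], S₁ = [[0, 0], [0, -3]], S₂ = [[-2, -2], [3, 4]].
If T = a₁ ⊗ b₁ ⊗ c₁ + a₂ ⊗ b₂ ⊗ c₂ then each S_k = c₁[k]·a₁b₁ᵀ + c₂[k]·a₂b₂ᵀ. S₀ and S₁ are linearly independent, so a₁b₁ᵀ and a₂b₂ᵀ must span the same plane of matrices: they are the rank-1 matrices of the form x·S₀ + y·S₁.
det(x·S₀ + y·S₁) is −18·xy = (-18)·(y)(x), vanishing at (x:y) = (1:0) and (0:1).
M₁ = S₀ = [[6, 6], [-9, -9]] = 3·(2, -3)(1, 1)ᵀ and M₂ = S₁ = [[0, 0], [0, -3]] = (-3)·(0, 1)(0, 1)ᵀ, so take a₁ = (2, -3), b₁ = (1, 1), a₂ = (0, 1), b₂ = (0, 1).
Each slice is an integer combination of E₁ = a₁b₁ᵀ and E₂ = a₂b₂ᵀ: S₀ = 3·E₁, S₁ = −3·E₂, S₂ = −E₁ + E₂; reading off coefficients, c₁ = (3, 0, -1) and c₂ = (0, -3, 1).
Hence T = (2, -3) ⊗ (1, 1) ⊗ (3, 0, -1) + (0, 1) ⊗ (0, 1) ⊗ (0, -3, 1), so rank(T) ≤ 2.
These bounds meet, so rank(T) = 2.

2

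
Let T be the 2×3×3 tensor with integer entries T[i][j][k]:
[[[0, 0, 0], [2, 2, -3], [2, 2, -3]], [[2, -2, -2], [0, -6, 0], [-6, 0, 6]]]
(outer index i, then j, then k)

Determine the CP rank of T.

3

Lower bound: the mode-3 unfolding of T (rows indexed by k, columns by (i,j) = (0,0), (0,1), (0,2), (1,0), (1,1), (1,2)) is [[0, 2, 2, 2, 0, -6], [0, 2, 2, -2, -6, 0], [0, -3, -3, -2, 0, 6]].
There the 3×3 minor on rows k ∈ {0, 1, 2}, columns (i,j) ∈ {(0,1), (1,0), (1,1)} is det [[2, 2, 0], [2, -2, -6], [-3, -2, 0]] = 12 ≠ 0, so this unfolding has rank ≥ 3; CP rank is at least every unfolding rank, so rank(T) ≥ 3. (This is only a lower bound: in general the CP rank may exceed every unfolding rank, so we still need to exhibit 3 rank-1 terms summing to T.)
Upper bound: T is a sum of 3 rank-1 terms, T = [0, 1] (x) [1, 1, -2] (x) [2, -2, -2] + [1, -1] (x) [0, 1, 1] (x) [2, 4, -2] + [1, 0] (x) [0, 1, 1] (x) [0, -2, -1] (one valid choice — decompositions are not unique — normalised so each a, b is primitive with positive first nonzero entry; check it by expanding all entries), so rank(T) ≤ 3.
These bounds meet, so rank(T) = 3.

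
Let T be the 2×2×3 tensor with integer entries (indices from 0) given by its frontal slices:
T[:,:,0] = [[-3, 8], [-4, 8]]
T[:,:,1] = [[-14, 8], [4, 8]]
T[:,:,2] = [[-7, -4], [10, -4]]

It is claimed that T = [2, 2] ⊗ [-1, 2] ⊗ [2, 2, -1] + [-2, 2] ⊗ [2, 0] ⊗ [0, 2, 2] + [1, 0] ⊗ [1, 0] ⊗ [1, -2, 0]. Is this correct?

No

Reconstruct entry (0,0,2) from the claimed factors: Σₗ aₗ[0]bₗ[0]cₗ[2] = (2)·(-1)·(-1) + (-2)·(2)·(2) + (1)·(1)·(0) = -6, but T[0,0,2] = -7. The claim is false.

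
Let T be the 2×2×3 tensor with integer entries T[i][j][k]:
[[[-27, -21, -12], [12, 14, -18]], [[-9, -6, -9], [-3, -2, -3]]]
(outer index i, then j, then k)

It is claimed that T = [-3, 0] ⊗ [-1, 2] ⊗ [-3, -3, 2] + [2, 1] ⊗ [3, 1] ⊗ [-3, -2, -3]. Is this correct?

Reconstruct entrywise from the claimed factors. For example, T[1,1,0] = -3 and Σₗ aₗ[1]bₗ[1]cₗ[0] = (0)·(2)·(-3) + (1)·(1)·(-3) = -3; checking all 12 entries, every one matches. The claim holds.

Yes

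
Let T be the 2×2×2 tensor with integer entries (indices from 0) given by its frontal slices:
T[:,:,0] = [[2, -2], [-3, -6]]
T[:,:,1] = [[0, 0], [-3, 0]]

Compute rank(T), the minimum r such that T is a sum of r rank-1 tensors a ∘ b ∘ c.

2

Lower bound: the mode-3 unfolding of T (rows indexed by k, columns by (i,j) = (0,0), (0,1), (1,0), (1,1)) is [[2, -2, -3, -6], [0, 0, -3, 0]].
There the 2×2 minor on rows k ∈ {0, 1}, columns (i,j) ∈ {(0,0), (1,0)} is det [[2, -3], [0, -3]] = -6 ≠ 0, so this unfolding has rank ≥ 2; CP rank is at least every unfolding rank, so rank(T) ≥ 2. (Flattening ranks never certify an upper bound on CP rank; for that we must actually write T with 2 rank-1 terms.)
Upper bound — finding two terms. Write S_k = T[:,:,k] for the frontal slices: S₀ = [[2, -2], [-3, -6]], S₁ = [[0, 0], [-3, 0]].
If T = a₁ ∘ b₁ ∘ c₁ + a₂ ∘ b₂ ∘ c₂ then each S_k = c₁[k]·a₁b₁ᵀ + c₂[k]·a₂b₂ᵀ. S₀ and S₁ are linearly independent, so a₁b₁ᵀ and a₂b₂ᵀ must span the same plane of matrices: they are the rank-1 matrices of the form x·S₀ + y·S₁.
det(x·S₀ + y·S₁) is −18·x² − 6·xy = (-6)·(3·x + y)(x), vanishing at (x:y) = (1:-3) and (0:1).
M₁ = S₀ − 3·S₁ = [[2, -2], [6, -6]] = 2·[1, 3][1, -1]ᵀ and M₂ = S₁ = [[0, 0], [-3, 0]] = (-3)·[0, 1][1, 0]ᵀ, so take a₁ = [1, 3], b₁ = [1, -1], a₂ = [0, 1], b₂ = [1, 0].
Each slice is an integer combination of E₁ = a₁b₁ᵀ and E₂ = a₂b₂ᵀ: S₀ = 2·E₁ − 9·E₂, S₁ = −3·E₂; reading off coefficients, c₁ = [2, 0] and c₂ = [-9, -3].
Hence T = [1, 3] ∘ [1, -1] ∘ [2, 0] + [0, 1] ∘ [1, 0] ∘ [-9, -3], so rank(T) ≤ 2.
These bounds meet, so rank(T) = 2.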